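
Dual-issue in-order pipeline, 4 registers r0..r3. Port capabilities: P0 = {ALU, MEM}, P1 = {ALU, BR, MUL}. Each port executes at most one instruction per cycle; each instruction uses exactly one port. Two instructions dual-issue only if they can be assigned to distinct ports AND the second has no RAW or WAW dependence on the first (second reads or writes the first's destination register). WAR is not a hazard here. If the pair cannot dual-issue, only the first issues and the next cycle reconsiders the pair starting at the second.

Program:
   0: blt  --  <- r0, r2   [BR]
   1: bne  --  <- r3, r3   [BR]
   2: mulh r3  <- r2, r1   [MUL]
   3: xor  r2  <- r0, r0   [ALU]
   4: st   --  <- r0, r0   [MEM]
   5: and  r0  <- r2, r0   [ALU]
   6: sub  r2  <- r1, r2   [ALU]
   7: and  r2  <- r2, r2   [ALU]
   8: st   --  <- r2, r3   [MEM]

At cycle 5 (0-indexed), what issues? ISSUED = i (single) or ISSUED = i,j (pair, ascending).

ISSUED = 7

c0: i0 blt.BR  no-port BR/BR
c1: i1 bne.BR  no-port BR/MUL
c2: i2&i3 mulh.MUL xor.ALU  2-wide
c3: i4&i5 st.MEM and.ALU  2-wide
c4: i6 sub.ALU  RAW+WAW r2
c5: i7 and.ALU  RAW r2
c6: i8 st.MEM  tail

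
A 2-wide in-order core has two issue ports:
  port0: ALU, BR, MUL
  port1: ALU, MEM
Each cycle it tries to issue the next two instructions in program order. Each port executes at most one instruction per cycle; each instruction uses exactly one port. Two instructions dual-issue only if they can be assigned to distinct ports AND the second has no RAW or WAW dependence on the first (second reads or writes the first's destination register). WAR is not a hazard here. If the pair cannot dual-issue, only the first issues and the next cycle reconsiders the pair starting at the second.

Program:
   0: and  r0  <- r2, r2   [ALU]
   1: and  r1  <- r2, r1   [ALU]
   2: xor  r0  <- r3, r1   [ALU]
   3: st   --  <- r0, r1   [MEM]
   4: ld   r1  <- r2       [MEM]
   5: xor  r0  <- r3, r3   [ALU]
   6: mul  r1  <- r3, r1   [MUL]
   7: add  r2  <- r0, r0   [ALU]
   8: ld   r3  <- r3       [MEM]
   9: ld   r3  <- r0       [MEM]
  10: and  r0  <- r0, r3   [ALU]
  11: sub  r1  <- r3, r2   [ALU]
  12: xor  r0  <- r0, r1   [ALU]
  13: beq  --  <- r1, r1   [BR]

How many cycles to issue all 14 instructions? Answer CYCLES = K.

  cy0 -> i0+i1 (and.ALU and.ALU) 2-wide
  cy1 -> i2 (xor.ALU) RAW r0
  cy2 -> i3 (st.MEM) no-port MEM/MEM
  cy3 -> i4+i5 (ld.MEM xor.ALU) 2-wide
  cy4 -> i6+i7 (mul.MUL add.ALU) 2-wide
  cy5 -> i8 (ld.MEM) no-port MEM/MEM
  cy6 -> i9 (ld.MEM) RAW r3
  cy7 -> i10+i11 (and.ALU sub.ALU) 2-wide
  cy8 -> i12+i13 (xor.ALU beq.BR) 2-wide

CYCLES = 9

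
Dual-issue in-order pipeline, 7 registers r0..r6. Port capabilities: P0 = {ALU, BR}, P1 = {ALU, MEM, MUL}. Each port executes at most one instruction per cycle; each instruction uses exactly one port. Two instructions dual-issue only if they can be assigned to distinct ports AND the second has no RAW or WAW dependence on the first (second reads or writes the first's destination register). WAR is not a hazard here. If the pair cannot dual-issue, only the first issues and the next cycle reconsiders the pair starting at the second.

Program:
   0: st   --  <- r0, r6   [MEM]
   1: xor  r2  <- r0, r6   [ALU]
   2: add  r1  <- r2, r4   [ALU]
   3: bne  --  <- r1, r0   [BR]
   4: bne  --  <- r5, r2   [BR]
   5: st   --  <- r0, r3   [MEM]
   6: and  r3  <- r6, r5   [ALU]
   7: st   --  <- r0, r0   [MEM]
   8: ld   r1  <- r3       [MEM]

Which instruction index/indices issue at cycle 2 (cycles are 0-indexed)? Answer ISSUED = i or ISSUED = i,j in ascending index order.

ISSUED = 3

  cy0 -> i0+i1 (st;xor) 2-wide
  cy1 -> i2 (add) RAW r1
  cy2 -> i3 (bne) no-port BR/BR
  cy3 -> i4+i5 (bne;st) 2-wide
  cy4 -> i6+i7 (and;st) 2-wide
  cy5 -> i8 (ld) tail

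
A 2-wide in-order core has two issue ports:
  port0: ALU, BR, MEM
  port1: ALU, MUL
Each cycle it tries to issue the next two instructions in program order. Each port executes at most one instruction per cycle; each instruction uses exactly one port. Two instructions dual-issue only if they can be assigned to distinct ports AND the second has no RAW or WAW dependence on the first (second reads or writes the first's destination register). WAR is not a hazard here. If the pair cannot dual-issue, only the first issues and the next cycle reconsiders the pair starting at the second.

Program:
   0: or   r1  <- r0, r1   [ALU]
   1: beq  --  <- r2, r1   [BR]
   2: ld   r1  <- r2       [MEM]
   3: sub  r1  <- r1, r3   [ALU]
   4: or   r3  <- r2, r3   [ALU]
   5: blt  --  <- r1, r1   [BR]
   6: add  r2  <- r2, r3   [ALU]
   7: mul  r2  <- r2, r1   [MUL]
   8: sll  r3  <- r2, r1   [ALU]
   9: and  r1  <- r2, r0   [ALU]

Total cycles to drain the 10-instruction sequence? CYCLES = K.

CYCLES = 7

#0 head=0: or i0 RAW r1
#1 head=1: beq i1 no-port BR/MEM
#2 head=2: ld i2 RAW+WAW r1
#3 head=3: sub+or i3+i4 dual
#4 head=5: blt+add i5+i6 dual
#5 head=7: mul i7 RAW r2
#6 head=8: sll+and i8+i9 dual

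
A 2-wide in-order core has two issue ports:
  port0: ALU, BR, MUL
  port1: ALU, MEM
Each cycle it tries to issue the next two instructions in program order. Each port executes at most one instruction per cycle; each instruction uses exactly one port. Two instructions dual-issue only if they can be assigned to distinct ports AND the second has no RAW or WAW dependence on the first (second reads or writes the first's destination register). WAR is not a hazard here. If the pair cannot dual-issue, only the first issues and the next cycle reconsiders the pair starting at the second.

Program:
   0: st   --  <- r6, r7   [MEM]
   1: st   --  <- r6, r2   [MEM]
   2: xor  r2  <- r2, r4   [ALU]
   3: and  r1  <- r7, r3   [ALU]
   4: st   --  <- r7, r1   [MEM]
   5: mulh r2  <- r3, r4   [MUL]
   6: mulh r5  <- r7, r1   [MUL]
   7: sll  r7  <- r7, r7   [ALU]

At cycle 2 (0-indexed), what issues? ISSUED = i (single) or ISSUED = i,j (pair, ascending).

c0: i0 st  no-port MEM/MEM
c1: i1/i2 st xor  dual
c2: i3 and  RAW r1
c3: i4/i5 st mulh  dual
c4: i6/i7 mulh sll  dual

ISSUED = 3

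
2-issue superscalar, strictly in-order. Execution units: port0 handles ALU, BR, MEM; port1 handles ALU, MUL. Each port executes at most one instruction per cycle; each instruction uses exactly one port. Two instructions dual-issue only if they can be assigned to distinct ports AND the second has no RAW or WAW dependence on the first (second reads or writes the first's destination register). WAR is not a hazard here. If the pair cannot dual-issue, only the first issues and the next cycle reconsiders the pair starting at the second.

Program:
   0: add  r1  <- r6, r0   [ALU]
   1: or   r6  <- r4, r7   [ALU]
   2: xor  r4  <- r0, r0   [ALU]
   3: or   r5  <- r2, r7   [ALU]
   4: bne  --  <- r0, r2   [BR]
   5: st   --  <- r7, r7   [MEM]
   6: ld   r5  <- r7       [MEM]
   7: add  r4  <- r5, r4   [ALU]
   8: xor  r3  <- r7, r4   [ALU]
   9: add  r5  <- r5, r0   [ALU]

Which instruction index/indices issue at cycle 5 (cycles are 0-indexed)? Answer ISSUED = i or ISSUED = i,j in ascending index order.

c0: i0+i1 add;or  dual
c1: i2+i3 xor;or  dual
c2: i4 bne  no-port BR/MEM
c3: i5 st  no-port MEM/MEM
c4: i6 ld  RAW r5
c5: i7 add  RAW r4
c6: i8+i9 xor;add  dual

ISSUED = 7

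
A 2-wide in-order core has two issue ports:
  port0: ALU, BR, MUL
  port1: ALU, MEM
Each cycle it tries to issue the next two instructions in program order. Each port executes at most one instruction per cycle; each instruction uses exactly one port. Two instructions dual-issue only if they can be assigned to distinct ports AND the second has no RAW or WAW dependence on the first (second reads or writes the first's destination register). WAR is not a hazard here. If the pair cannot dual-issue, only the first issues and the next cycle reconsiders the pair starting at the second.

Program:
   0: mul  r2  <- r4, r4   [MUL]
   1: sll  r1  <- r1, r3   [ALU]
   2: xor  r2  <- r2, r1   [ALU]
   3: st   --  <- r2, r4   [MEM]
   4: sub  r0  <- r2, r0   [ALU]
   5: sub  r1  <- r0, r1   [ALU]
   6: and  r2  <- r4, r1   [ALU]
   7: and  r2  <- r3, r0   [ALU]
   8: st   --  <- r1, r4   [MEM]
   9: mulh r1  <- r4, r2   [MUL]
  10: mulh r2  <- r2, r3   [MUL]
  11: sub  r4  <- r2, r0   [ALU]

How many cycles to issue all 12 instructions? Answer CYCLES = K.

0. mul.MUL+sll.ALU @i0/i1  | 2-wide
1. xor.ALU @i2  | RAW r2
2. st.MEM+sub.ALU @i3/i4  | 2-wide
3. sub.ALU @i5  | RAW r1
4. and.ALU @i6  | WAW r2
5. and.ALU+st.MEM @i7/i8  | 2-wide
6. mulh.MUL @i9  | no-port MUL/MUL
7. mulh.MUL @i10  | RAW r2
8. sub.ALU @i11  | tail

CYCLES = 9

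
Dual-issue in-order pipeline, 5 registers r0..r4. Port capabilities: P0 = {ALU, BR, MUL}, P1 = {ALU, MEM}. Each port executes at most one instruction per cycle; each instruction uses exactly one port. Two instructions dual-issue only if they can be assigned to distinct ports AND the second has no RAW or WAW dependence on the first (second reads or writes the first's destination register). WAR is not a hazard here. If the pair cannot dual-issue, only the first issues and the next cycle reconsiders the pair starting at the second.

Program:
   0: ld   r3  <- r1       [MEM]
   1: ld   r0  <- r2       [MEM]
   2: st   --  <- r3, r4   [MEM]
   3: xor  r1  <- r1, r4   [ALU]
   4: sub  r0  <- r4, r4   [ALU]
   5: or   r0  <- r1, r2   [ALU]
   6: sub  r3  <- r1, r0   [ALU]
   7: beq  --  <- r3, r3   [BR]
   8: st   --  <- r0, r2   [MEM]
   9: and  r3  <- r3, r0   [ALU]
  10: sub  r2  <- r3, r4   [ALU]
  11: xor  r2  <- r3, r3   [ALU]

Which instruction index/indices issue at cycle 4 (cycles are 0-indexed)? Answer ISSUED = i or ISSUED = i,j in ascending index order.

ISSUED = 5

  cy0 -> i0 (ld) no-port MEM/MEM
  cy1 -> i1 (ld) no-port MEM/MEM
  cy2 -> i2,i3 (st+xor) pair
  cy3 -> i4 (sub) WAW r0
  cy4 -> i5 (or) RAW r0
  cy5 -> i6 (sub) RAW r3
  cy6 -> i7,i8 (beq+st) pair
  cy7 -> i9 (and) RAW r3
  cy8 -> i10 (sub) WAW r2
  cy9 -> i11 (xor) tail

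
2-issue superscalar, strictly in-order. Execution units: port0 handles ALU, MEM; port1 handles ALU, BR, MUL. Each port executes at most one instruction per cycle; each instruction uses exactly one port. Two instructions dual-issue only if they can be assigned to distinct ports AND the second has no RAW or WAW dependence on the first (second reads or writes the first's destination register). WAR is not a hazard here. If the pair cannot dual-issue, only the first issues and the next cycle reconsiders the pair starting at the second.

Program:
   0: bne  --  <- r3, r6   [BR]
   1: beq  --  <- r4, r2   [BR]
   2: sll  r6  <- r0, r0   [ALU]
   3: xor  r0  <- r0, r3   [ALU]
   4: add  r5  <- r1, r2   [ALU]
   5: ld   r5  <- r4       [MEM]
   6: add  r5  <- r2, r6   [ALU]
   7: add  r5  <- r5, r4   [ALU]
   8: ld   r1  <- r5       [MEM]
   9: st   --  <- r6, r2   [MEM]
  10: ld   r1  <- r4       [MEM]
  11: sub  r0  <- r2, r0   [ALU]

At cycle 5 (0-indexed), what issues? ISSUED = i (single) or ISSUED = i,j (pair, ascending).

ISSUED = 7

  cy0 -> i0 (bne) no-port BR/BR
  cy1 -> i1+i2 (beq;sll) 2-wide
  cy2 -> i3+i4 (xor;add) 2-wide
  cy3 -> i5 (ld) WAW r5
  cy4 -> i6 (add) RAW+WAW r5
  cy5 -> i7 (add) RAW r5
  cy6 -> i8 (ld) no-port MEM/MEM
  cy7 -> i9 (st) no-port MEM/MEM
  cy8 -> i10+i11 (ld;sub) 2-wide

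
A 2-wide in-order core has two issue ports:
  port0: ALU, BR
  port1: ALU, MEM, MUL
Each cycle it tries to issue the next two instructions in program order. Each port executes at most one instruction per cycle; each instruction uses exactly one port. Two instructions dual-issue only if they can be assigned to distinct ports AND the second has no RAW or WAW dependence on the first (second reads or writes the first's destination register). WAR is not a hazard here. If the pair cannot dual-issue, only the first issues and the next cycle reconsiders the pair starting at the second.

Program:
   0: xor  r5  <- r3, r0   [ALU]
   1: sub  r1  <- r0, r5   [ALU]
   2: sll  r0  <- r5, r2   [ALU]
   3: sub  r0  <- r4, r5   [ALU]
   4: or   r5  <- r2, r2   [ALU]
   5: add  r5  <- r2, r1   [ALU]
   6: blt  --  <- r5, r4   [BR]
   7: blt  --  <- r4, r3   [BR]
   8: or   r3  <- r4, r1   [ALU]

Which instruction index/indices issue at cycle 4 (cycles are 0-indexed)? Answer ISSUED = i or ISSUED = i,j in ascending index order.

ISSUED = 6

[0] i0  xor.ALU  -- RAW r5
[1] i1+i2  sub.ALU+sll.ALU  -- 2-wide
[2] i3+i4  sub.ALU+or.ALU  -- 2-wide
[3] i5  add.ALU  -- RAW r5
[4] i6  blt.BR  -- no-port BR/BR
[5] i7+i8  blt.BR+or.ALU  -- 2-wide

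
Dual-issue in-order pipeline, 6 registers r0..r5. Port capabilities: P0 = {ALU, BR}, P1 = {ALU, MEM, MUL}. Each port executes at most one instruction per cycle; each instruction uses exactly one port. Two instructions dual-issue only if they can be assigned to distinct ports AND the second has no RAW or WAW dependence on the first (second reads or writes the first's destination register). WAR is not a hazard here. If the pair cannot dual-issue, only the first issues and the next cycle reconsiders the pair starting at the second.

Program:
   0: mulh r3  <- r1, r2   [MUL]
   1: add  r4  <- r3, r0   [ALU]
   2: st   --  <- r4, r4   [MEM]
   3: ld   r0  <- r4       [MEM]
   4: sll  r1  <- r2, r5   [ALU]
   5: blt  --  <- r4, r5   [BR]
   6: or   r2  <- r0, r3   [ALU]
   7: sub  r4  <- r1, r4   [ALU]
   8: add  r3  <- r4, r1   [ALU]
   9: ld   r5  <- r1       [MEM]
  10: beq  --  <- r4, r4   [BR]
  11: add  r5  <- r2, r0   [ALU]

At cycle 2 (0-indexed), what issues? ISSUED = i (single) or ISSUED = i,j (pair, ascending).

ISSUED = 2

  cy0 -> i0 (mulh) RAW r3
  cy1 -> i1 (add) RAW r4
  cy2 -> i2 (st) no-port MEM/MEM
  cy3 -> i3/i4 (ld sll) pair
  cy4 -> i5/i6 (blt or) pair
  cy5 -> i7 (sub) RAW r4
  cy6 -> i8/i9 (add ld) pair
  cy7 -> i10/i11 (beq add) pair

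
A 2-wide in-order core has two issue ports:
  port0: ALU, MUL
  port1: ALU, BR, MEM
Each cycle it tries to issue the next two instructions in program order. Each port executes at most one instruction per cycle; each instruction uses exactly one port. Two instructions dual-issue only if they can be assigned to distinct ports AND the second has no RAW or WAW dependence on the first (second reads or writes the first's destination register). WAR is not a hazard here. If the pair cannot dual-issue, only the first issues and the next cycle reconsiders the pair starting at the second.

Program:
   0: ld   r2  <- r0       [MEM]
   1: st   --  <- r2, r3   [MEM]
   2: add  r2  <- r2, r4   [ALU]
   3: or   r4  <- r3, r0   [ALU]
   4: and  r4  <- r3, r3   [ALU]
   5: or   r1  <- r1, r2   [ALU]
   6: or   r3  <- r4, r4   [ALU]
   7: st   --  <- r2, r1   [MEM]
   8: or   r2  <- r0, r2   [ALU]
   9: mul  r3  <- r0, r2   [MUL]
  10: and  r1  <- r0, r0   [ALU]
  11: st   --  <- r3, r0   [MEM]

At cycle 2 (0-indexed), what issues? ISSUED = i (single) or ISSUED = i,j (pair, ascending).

0. ld @i0  | no-port MEM/MEM
1. st;add @i1,i2  | dual
2. or @i3  | WAW r4
3. and;or @i4,i5  | dual
4. or;st @i6,i7  | dual
5. or @i8  | RAW r2
6. mul;and @i9,i10  | dual
7. st @i11  | tail

ISSUED = 3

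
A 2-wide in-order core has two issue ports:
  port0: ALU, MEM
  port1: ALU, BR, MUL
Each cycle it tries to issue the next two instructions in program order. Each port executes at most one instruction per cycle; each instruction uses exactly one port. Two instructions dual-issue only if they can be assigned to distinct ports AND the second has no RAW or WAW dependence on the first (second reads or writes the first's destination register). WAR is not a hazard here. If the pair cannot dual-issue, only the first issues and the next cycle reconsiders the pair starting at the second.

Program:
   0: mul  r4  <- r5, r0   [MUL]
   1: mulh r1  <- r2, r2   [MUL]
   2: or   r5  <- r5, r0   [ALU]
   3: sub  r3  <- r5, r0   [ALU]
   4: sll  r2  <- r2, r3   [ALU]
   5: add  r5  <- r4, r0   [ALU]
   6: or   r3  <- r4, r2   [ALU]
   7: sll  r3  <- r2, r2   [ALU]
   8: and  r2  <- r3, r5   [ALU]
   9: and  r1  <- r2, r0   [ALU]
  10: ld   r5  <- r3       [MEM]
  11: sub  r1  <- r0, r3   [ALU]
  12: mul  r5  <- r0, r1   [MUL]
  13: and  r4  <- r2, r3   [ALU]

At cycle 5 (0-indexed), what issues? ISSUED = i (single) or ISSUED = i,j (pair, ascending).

ISSUED = 7

t=0 i0:mul.MUL ; no-port MUL/MUL
t=1 i1+i2:mulh.MUL+or.ALU ; pair
t=2 i3:sub.ALU ; RAW r3
t=3 i4+i5:sll.ALU+add.ALU ; pair
t=4 i6:or.ALU ; WAW r3
t=5 i7:sll.ALU ; RAW r3
t=6 i8:and.ALU ; RAW r2
t=7 i9+i10:and.ALU+ld.MEM ; pair
t=8 i11:sub.ALU ; RAW r1
t=9 i12+i13:mul.MUL+and.ALU ; pair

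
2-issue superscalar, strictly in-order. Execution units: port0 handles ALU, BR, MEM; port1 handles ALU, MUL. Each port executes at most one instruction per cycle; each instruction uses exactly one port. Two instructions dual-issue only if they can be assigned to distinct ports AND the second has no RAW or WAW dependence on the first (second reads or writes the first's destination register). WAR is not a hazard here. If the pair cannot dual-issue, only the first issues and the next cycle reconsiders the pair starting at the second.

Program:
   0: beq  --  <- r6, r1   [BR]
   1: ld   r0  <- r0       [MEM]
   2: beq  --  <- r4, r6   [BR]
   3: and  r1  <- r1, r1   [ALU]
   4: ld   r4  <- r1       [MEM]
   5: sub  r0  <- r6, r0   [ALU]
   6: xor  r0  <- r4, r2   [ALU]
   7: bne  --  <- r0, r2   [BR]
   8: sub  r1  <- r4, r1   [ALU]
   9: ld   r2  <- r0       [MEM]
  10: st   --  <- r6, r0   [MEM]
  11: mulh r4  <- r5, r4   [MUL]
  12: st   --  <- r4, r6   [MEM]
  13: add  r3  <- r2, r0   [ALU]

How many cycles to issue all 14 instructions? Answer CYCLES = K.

c0: i0 beq  no-port BR/MEM
c1: i1 ld  no-port MEM/BR
c2: i2,i3 beq+and  2-wide
c3: i4,i5 ld+sub  2-wide
c4: i6 xor  RAW r0
c5: i7,i8 bne+sub  2-wide
c6: i9 ld  no-port MEM/MEM
c7: i10,i11 st+mulh  2-wide
c8: i12,i13 st+add  2-wide

CYCLES = 9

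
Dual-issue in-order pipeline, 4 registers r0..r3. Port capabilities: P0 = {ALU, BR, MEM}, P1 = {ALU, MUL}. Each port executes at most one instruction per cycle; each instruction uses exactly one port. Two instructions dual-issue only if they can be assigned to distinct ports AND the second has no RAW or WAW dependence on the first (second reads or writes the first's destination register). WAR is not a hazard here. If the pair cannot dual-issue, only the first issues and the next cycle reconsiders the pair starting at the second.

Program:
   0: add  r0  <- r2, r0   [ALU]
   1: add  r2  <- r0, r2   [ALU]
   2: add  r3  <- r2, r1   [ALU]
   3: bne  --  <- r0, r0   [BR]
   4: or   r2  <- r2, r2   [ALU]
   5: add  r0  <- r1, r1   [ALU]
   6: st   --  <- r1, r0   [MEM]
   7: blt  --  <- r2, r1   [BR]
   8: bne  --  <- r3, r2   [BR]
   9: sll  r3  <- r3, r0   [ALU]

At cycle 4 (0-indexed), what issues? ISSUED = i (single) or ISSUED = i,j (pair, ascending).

  cy0 -> i0 (add.ALU) RAW r0
  cy1 -> i1 (add.ALU) RAW r2
  cy2 -> i2+i3 (add.ALU bne.BR) pair
  cy3 -> i4+i5 (or.ALU add.ALU) pair
  cy4 -> i6 (st.MEM) no-port MEM/BR
  cy5 -> i7 (blt.BR) no-port BR/BR
  cy6 -> i8+i9 (bne.BR sll.ALU) pair

ISSUED = 6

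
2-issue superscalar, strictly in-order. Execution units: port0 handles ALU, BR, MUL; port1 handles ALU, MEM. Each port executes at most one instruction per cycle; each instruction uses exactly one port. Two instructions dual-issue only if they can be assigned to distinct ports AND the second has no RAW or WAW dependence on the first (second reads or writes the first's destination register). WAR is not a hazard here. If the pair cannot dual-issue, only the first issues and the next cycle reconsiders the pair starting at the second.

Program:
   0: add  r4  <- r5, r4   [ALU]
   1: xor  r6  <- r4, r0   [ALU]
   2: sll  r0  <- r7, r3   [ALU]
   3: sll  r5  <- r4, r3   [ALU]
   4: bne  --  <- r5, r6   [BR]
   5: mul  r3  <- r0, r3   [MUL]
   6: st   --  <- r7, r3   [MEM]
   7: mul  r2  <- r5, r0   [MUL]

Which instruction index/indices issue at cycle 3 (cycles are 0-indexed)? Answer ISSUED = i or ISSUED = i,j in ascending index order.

  cy0 -> i0 (add.ALU) RAW r4
  cy1 -> i1/i2 (xor.ALU+sll.ALU) dual
  cy2 -> i3 (sll.ALU) RAW r5
  cy3 -> i4 (bne.BR) no-port BR/MUL
  cy4 -> i5 (mul.MUL) RAW r3
  cy5 -> i6/i7 (st.MEM+mul.MUL) dual

ISSUED = 4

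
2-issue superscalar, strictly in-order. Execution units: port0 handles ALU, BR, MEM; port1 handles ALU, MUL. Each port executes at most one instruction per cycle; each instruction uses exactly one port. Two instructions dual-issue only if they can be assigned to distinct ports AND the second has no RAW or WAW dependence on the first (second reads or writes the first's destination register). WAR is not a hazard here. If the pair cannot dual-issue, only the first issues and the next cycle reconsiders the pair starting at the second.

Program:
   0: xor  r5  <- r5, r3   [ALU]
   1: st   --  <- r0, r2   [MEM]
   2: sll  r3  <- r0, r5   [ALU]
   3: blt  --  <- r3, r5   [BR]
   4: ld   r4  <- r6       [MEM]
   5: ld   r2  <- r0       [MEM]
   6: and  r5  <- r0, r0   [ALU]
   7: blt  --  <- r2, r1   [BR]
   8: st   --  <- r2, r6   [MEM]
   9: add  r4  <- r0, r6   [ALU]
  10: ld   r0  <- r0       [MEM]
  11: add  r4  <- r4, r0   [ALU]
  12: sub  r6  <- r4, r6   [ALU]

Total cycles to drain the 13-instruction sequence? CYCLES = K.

CYCLES = 10

#0 head=0: xor+st i0&i1 dual
#1 head=2: sll i2 RAW r3
#2 head=3: blt i3 no-port BR/MEM
#3 head=4: ld i4 no-port MEM/MEM
#4 head=5: ld+and i5&i6 dual
#5 head=7: blt i7 no-port BR/MEM
#6 head=8: st+add i8&i9 dual
#7 head=10: ld i10 RAW r0
#8 head=11: add i11 RAW r4
#9 head=12: sub i12 tail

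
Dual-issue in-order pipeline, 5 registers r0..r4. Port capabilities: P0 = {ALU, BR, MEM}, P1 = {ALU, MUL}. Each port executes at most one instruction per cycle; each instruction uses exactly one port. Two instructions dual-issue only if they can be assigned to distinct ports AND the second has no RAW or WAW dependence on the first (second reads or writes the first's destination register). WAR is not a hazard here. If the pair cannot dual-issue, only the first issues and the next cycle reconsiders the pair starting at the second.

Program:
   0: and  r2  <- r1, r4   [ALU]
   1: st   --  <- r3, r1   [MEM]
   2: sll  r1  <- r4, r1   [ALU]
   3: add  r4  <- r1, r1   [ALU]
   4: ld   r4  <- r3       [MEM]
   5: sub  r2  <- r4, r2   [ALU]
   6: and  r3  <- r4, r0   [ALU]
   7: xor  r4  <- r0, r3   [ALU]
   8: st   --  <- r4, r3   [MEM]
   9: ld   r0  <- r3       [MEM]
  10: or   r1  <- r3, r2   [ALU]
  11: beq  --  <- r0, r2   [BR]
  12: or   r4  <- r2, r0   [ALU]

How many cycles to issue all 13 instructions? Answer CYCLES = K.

CYCLES = 9

  cy0 -> i0+i1 (and.ALU st.MEM) dual
  cy1 -> i2 (sll.ALU) RAW r1
  cy2 -> i3 (add.ALU) WAW r4
  cy3 -> i4 (ld.MEM) RAW r4
  cy4 -> i5+i6 (sub.ALU and.ALU) dual
  cy5 -> i7 (xor.ALU) RAW r4
  cy6 -> i8 (st.MEM) no-port MEM/MEM
  cy7 -> i9+i10 (ld.MEM or.ALU) dual
  cy8 -> i11+i12 (beq.BR or.ALU) dual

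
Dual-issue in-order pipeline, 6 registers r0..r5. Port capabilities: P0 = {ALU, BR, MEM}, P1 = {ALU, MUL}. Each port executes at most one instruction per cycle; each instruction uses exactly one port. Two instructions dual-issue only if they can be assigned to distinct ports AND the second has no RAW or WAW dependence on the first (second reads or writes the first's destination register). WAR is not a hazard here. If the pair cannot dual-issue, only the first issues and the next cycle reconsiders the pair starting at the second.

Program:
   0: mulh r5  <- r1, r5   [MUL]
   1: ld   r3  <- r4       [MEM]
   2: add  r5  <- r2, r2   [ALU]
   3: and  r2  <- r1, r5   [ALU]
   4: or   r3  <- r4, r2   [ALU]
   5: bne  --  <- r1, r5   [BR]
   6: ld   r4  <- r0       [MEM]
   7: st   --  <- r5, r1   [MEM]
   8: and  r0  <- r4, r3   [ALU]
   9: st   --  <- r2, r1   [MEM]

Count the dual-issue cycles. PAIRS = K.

[0] i0+i1  mulh.MUL;ld.MEM  -- pair
[1] i2  add.ALU  -- RAW r5
[2] i3  and.ALU  -- RAW r2
[3] i4+i5  or.ALU;bne.BR  -- pair
[4] i6  ld.MEM  -- no-port MEM/MEM
[5] i7+i8  st.MEM;and.ALU  -- pair
[6] i9  st.MEM  -- tail

PAIRS = 3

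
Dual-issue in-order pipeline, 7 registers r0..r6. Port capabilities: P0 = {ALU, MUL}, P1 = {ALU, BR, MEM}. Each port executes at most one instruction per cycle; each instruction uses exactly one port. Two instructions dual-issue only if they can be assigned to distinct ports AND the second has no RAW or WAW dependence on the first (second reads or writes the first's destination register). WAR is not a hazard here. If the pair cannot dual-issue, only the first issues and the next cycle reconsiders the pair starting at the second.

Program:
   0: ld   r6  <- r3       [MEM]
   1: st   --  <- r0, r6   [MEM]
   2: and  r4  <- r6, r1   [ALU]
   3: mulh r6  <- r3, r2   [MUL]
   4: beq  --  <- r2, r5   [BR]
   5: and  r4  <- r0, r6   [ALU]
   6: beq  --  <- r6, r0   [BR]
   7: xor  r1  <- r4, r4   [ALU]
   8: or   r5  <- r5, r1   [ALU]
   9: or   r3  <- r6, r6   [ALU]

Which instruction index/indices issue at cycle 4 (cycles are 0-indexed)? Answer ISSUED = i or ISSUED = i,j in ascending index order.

  cy0 -> i0 (ld) no-port MEM/MEM
  cy1 -> i1&i2 (st+and) pair
  cy2 -> i3&i4 (mulh+beq) pair
  cy3 -> i5&i6 (and+beq) pair
  cy4 -> i7 (xor) RAW r1
  cy5 -> i8&i9 (or+or) pair

ISSUED = 7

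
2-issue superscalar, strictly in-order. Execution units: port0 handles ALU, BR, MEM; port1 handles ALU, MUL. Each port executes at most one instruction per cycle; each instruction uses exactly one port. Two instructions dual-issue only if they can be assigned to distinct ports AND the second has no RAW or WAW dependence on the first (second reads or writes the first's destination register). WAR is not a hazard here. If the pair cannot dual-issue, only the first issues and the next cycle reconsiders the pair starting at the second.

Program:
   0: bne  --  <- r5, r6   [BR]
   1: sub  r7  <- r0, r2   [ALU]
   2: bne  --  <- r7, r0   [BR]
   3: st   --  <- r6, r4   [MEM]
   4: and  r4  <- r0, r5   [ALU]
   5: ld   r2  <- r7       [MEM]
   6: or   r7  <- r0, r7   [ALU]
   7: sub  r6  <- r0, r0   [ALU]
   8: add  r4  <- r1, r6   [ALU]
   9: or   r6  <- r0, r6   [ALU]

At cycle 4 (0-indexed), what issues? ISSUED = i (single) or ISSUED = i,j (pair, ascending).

ISSUED = 7

0. bne sub @i0&i1  | dual
1. bne @i2  | no-port BR/MEM
2. st and @i3&i4  | dual
3. ld or @i5&i6  | dual
4. sub @i7  | RAW r6
5. add or @i8&i9  | dual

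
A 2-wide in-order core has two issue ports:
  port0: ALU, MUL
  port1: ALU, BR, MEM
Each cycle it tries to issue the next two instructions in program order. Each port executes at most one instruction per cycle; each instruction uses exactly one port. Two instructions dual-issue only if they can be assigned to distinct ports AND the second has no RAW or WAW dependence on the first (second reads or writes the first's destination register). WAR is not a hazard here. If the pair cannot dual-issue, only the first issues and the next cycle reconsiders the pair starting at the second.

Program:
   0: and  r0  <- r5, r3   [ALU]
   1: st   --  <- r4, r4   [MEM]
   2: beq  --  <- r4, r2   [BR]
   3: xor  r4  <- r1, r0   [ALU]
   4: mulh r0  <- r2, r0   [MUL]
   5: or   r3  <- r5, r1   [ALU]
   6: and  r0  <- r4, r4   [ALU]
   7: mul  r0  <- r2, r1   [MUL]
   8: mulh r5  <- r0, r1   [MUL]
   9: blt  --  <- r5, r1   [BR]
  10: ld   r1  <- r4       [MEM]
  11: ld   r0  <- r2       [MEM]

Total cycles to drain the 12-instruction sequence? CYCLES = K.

#0 head=0: and.ALU/st.MEM i0&i1 2-wide
#1 head=2: beq.BR/xor.ALU i2&i3 2-wide
#2 head=4: mulh.MUL/or.ALU i4&i5 2-wide
#3 head=6: and.ALU i6 WAW r0
#4 head=7: mul.MUL i7 no-port MUL/MUL
#5 head=8: mulh.MUL i8 RAW r5
#6 head=9: blt.BR i9 no-port BR/MEM
#7 head=10: ld.MEM i10 no-port MEM/MEM
#8 head=11: ld.MEM i11 tail

CYCLES = 9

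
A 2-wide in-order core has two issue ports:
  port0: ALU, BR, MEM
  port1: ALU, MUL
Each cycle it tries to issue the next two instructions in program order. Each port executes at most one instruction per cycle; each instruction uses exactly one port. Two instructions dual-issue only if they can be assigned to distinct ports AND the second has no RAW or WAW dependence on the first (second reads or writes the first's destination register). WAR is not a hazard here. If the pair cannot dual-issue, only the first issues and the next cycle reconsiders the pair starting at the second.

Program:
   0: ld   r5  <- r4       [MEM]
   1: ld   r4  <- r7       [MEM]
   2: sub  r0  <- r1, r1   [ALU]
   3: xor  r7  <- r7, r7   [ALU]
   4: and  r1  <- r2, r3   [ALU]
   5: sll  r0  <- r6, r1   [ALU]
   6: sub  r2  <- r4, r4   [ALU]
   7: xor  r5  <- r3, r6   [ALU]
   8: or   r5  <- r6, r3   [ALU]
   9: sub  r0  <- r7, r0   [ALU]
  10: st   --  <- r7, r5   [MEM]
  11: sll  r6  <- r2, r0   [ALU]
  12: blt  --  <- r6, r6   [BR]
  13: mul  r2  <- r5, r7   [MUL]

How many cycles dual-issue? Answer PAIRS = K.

[0] i0  ld  -- no-port MEM/MEM
[1] i1+i2  ld sub  -- 2-wide
[2] i3+i4  xor and  -- 2-wide
[3] i5+i6  sll sub  -- 2-wide
[4] i7  xor  -- WAW r5
[5] i8+i9  or sub  -- 2-wide
[6] i10+i11  st sll  -- 2-wide
[7] i12+i13  blt mul  -- 2-wide

PAIRS = 6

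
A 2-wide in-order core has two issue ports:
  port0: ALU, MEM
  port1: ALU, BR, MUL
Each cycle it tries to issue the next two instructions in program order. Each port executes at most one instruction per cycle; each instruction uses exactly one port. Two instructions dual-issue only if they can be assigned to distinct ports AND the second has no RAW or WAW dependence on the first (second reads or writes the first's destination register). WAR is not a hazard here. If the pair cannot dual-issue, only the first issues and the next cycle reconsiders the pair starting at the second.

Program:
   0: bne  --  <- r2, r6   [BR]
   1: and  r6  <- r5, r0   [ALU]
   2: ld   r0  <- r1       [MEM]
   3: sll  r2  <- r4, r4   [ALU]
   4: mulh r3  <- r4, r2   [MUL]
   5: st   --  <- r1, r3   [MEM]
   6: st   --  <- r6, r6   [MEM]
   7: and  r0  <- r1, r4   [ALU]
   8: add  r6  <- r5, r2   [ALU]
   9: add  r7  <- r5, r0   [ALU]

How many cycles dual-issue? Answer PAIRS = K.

PAIRS = 4

#0 head=0: bne.BR+and.ALU i0+i1 dual
#1 head=2: ld.MEM+sll.ALU i2+i3 dual
#2 head=4: mulh.MUL i4 RAW r3
#3 head=5: st.MEM i5 no-port MEM/MEM
#4 head=6: st.MEM+and.ALU i6+i7 dual
#5 head=8: add.ALU+add.ALU i8+i9 dual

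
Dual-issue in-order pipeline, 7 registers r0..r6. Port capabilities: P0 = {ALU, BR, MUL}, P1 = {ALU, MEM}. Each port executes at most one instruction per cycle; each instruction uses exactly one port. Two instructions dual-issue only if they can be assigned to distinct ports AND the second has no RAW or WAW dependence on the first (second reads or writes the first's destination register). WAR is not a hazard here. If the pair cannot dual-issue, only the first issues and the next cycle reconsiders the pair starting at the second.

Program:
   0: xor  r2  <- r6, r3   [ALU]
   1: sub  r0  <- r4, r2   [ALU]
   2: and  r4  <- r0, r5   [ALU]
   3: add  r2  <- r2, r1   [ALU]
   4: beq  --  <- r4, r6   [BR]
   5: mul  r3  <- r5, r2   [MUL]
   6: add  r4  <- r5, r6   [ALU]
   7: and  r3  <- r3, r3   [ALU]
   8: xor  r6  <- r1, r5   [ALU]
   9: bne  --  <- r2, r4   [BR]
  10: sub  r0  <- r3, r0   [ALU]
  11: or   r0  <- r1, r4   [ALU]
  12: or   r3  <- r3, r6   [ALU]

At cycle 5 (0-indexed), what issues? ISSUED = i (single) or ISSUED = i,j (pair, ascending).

ISSUED = 7,8

c0: i0 xor.ALU  RAW r2
c1: i1 sub.ALU  RAW r0
c2: i2&i3 and.ALU;add.ALU  pair
c3: i4 beq.BR  no-port BR/MUL
c4: i5&i6 mul.MUL;add.ALU  pair
c5: i7&i8 and.ALU;xor.ALU  pair
c6: i9&i10 bne.BR;sub.ALU  pair
c7: i11&i12 or.ALU;or.ALU  pair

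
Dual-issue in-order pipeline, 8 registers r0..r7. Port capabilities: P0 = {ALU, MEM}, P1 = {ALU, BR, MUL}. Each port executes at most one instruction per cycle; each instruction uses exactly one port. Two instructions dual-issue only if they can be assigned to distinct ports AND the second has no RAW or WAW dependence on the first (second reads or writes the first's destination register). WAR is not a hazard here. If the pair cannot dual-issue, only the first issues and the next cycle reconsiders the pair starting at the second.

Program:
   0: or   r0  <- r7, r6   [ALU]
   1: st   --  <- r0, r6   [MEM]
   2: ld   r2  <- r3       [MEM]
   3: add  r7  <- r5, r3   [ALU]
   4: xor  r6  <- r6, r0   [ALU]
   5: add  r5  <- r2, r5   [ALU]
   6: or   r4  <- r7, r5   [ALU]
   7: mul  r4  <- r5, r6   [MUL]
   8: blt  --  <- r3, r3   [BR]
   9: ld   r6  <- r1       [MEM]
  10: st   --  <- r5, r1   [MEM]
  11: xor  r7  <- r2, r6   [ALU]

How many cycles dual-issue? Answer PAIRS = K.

c0: i0 or.ALU  RAW r0
c1: i1 st.MEM  no-port MEM/MEM
c2: i2/i3 ld.MEM;add.ALU  pair
c3: i4/i5 xor.ALU;add.ALU  pair
c4: i6 or.ALU  WAW r4
c5: i7 mul.MUL  no-port MUL/BR
c6: i8/i9 blt.BR;ld.MEM  pair
c7: i10/i11 st.MEM;xor.ALU  pair

PAIRS = 4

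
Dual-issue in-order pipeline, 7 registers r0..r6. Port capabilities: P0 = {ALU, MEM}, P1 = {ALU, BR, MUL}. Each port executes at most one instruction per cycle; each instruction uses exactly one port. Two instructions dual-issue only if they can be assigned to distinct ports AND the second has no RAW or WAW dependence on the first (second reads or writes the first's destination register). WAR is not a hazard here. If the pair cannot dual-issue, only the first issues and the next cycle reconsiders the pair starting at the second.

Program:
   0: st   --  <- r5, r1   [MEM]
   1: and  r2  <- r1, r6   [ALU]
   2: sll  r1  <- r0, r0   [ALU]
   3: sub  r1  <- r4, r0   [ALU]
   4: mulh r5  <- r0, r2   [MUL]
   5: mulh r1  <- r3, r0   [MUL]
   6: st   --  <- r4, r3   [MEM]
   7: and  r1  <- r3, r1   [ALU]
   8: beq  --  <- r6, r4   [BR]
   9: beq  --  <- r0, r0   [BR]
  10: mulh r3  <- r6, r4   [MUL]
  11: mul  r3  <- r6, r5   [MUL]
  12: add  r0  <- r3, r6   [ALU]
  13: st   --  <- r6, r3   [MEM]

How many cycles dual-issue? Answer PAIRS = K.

PAIRS = 5

0. st.MEM and.ALU @i0/i1  | dual
1. sll.ALU @i2  | WAW r1
2. sub.ALU mulh.MUL @i3/i4  | dual
3. mulh.MUL st.MEM @i5/i6  | dual
4. and.ALU beq.BR @i7/i8  | dual
5. beq.BR @i9  | no-port BR/MUL
6. mulh.MUL @i10  | no-port MUL/MUL
7. mul.MUL @i11  | RAW r3
8. add.ALU st.MEM @i12/i13  | dual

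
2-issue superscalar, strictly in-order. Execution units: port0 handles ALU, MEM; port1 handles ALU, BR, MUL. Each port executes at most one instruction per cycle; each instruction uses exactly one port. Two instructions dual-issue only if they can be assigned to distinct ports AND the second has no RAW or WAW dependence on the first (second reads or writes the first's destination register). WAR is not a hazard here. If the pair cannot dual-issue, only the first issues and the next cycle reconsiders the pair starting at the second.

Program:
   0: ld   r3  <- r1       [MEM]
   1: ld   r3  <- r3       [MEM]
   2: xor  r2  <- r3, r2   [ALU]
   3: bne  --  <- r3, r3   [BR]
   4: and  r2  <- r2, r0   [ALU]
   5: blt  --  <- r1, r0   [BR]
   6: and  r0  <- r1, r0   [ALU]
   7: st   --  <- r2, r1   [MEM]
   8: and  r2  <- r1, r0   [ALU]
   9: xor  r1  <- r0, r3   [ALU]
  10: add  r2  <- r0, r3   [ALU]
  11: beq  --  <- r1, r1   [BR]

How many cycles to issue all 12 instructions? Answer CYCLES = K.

CYCLES = 7

t=0 i0:ld.MEM ; no-port MEM/MEM
t=1 i1:ld.MEM ; RAW r3
t=2 i2+i3:xor.ALU+bne.BR ; 2-wide
t=3 i4+i5:and.ALU+blt.BR ; 2-wide
t=4 i6+i7:and.ALU+st.MEM ; 2-wide
t=5 i8+i9:and.ALU+xor.ALU ; 2-wide
t=6 i10+i11:add.ALU+beq.BR ; 2-wide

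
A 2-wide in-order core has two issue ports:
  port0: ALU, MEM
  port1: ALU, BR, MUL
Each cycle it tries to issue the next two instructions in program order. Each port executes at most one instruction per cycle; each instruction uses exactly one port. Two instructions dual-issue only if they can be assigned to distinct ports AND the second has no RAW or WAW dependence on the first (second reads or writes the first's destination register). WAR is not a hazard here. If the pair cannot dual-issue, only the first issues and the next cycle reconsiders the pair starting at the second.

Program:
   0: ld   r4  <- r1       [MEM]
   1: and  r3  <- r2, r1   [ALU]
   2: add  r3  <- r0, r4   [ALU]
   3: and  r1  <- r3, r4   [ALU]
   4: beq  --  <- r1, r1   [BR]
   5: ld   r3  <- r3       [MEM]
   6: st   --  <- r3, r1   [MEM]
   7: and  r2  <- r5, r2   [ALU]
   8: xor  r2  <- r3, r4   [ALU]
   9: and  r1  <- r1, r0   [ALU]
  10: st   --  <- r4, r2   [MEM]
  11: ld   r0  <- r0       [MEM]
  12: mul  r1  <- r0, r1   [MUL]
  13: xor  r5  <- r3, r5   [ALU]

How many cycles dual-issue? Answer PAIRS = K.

PAIRS = 5

0. ld and @i0/i1  | pair
1. add @i2  | RAW r3
2. and @i3  | RAW r1
3. beq ld @i4/i5  | pair
4. st and @i6/i7  | pair
5. xor and @i8/i9  | pair
6. st @i10  | no-port MEM/MEM
7. ld @i11  | RAW r0
8. mul xor @i12/i13  | pair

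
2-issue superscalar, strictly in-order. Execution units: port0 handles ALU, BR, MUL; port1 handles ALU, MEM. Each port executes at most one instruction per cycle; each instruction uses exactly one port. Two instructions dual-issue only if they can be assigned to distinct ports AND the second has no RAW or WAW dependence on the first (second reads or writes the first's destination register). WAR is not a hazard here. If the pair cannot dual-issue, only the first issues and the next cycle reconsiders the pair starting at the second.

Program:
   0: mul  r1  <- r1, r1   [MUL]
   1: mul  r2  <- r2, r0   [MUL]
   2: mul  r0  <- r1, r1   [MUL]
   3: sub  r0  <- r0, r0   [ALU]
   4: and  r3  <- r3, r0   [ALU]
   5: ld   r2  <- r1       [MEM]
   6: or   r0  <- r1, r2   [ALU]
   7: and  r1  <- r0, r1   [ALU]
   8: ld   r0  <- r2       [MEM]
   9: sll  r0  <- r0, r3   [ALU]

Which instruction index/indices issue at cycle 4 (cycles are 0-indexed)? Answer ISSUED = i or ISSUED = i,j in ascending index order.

  cy0 -> i0 (mul) no-port MUL/MUL
  cy1 -> i1 (mul) no-port MUL/MUL
  cy2 -> i2 (mul) RAW+WAW r0
  cy3 -> i3 (sub) RAW r0
  cy4 -> i4+i5 (and+ld) pair
  cy5 -> i6 (or) RAW r0
  cy6 -> i7+i8 (and+ld) pair
  cy7 -> i9 (sll) tail

ISSUED = 4,5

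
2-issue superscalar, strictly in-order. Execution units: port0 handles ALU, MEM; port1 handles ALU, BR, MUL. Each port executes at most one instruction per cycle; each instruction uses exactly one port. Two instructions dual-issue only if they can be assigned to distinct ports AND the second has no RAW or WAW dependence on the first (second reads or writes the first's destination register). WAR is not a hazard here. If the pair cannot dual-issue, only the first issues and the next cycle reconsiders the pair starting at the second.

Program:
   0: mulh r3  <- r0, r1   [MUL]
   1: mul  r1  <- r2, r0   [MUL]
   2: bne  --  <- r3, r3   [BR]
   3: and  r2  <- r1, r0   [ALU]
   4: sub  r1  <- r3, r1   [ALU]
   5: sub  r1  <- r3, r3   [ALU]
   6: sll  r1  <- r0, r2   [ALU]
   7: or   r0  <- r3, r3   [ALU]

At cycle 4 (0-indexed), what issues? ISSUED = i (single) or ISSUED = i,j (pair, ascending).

[0] i0  mulh  -- no-port MUL/MUL
[1] i1  mul  -- no-port MUL/BR
[2] i2,i3  bne+and  -- pair
[3] i4  sub  -- WAW r1
[4] i5  sub  -- WAW r1
[5] i6,i7  sll+or  -- pair

ISSUED = 5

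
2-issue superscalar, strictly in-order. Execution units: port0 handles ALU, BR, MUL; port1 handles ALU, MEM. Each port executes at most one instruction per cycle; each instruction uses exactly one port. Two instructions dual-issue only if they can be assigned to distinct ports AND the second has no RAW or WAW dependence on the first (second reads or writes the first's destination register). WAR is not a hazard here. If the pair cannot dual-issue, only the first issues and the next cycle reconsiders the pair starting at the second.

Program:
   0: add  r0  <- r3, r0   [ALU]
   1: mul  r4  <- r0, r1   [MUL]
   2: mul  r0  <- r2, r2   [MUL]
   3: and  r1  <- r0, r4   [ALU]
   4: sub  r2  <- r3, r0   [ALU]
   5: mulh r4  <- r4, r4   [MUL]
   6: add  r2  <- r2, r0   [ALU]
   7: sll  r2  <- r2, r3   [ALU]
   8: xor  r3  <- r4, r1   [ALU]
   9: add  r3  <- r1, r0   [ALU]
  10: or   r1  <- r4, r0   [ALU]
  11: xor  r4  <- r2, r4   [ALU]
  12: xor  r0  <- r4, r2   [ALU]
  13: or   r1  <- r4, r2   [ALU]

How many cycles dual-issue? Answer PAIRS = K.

PAIRS = 5

  cy0 -> i0 (add) RAW r0
  cy1 -> i1 (mul) no-port MUL/MUL
  cy2 -> i2 (mul) RAW r0
  cy3 -> i3&i4 (and;sub) pair
  cy4 -> i5&i6 (mulh;add) pair
  cy5 -> i7&i8 (sll;xor) pair
  cy6 -> i9&i10 (add;or) pair
  cy7 -> i11 (xor) RAW r4
  cy8 -> i12&i13 (xor;or) pair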